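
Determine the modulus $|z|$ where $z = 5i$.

|z| = sqrt(a^2 + b^2) = sqrt(0^2 + 5^2) = sqrt(25) = 5


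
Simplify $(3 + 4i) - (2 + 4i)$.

(3 - 2) + (4 - 4)i = 1


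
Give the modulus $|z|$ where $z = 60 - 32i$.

|z| = sqrt(a^2 + b^2) = sqrt(60^2 + (-32)^2) = sqrt(4624) = 68


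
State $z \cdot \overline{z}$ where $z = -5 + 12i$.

z * conjugate(z) = |z|^2 = a^2 + b^2
= (-5)^2 + 12^2 = 169


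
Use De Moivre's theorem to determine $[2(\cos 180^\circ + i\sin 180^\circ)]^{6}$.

By De Moivre: z^n = r^n(cos(nθ) + i sin(nθ))
= 2^6(cos(6*180°) + i sin(6*180°))
= 64(cos 0° + i sin 0°)
= 64


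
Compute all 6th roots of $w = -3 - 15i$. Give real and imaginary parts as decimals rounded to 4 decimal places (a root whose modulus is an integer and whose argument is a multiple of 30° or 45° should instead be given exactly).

|w| = sqrt(234) ≈ 15.297059, arg(w) ≈ 258.690068°
Root modulus = sqrt(234)^(1/6) ≈ 1.575559
Root arguments: θ_k = (arg(w) + 360°k)/6 for k = 0, 1, ..., 5
Compute each root as (root modulus)(cos θ_k + i sin θ_k) using full-precision intermediates, then round to 4 decimal places.
Roots: 1.1501 + 1.0768i, -0.3575 + 1.5345i, -1.5076 + 0.4576i, -1.1501 - 1.0768i, 0.3575 - 1.5345i, 1.5076 - 0.4576i


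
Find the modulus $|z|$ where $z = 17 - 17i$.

|z| = sqrt(a^2 + b^2) = sqrt(17^2 + (-17)^2) = sqrt(578) = sqrt(578)


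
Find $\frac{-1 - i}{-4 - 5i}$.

Multiply numerator and denominator by conjugate (-4 + 5i):
= (-1 - i)(-4 + 5i) / ((-4)^2 + (-5)^2)
= (9 - i) / 41
= 9/41 - (1/41)i


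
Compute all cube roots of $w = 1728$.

|w| = 1728, arg(w) = 0°
Root modulus = 1728^(1/3) = 12
Root arguments: θ_k = (0° + 360°k)/3 for k = 0, 1, ..., 2
Roots: 12, -6 + 6*sqrt(3)i, -6 - 6*sqrt(3)i


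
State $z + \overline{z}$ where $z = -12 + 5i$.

z + conjugate(z) = (a + bi) + (a - bi) = 2a
= 2 * (-12) = -24


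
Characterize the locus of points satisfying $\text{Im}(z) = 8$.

Im(z) = y where z = x + yi; the equation y = 8 is satisfied by all points with that y-coordinate
Locus: Horizontal line y = 8


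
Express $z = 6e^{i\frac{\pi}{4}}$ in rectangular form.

a = r cos θ = 6 * sqrt(2)/2 = 3*sqrt(2)
b = r sin θ = 6 * sqrt(2)/2 = 3*sqrt(2)
z = 3*sqrt(2) + 3*sqrt(2)i


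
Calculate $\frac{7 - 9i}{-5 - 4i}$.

Multiply numerator and denominator by conjugate (-5 + 4i):
= (7 - 9i)(-5 + 4i) / ((-5)^2 + (-4)^2)
= (1 + 73i) / 41
= 1/41 + (73/41)i


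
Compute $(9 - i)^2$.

(a + bi)^2 = a^2 - b^2 + 2abi
= 9^2 - (-1)^2 + 2*9*(-1)i
= 80 - 18i


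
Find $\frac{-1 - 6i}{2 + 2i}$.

Multiply numerator and denominator by conjugate (2 - 2i):
= (-1 - 6i)(2 - 2i) / (2^2 + 2^2)
= (-14 - 10i) / 8
Divide through by 2: (-7 - 5i) / 4
= -7/4 - (5/4)i


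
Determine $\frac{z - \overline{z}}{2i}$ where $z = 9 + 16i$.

z - conjugate(z) = 2bi
(z - conjugate(z))/(2i) = 2bi/(2i) = b = 16


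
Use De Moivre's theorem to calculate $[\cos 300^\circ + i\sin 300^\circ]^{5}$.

By De Moivre: z^n = r^n(cos(nθ) + i sin(nθ))
= 1^5(cos(5*300°) + i sin(5*300°))
= 1(cos 60° + i sin 60°)
= 1/2 + (sqrt(3)/2)i


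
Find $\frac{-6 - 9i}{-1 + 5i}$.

Multiply numerator and denominator by conjugate (-1 - 5i):
= (-6 - 9i)(-1 - 5i) / ((-1)^2 + 5^2)
= (-39 + 39i) / 26
Divide through by 13: (-3 + 3i) / 2
= -3/2 + (3/2)i


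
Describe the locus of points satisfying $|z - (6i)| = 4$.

|z - z0| = r describes a circle centered at z0 with radius r
Here z0 = 6i and r = 4
Locus: Circle centered at (0, 6) with radius 4


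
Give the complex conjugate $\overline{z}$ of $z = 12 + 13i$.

If z = a + bi, then conjugate(z) = a - bi
conjugate(12 + 13i) = 12 - 13i


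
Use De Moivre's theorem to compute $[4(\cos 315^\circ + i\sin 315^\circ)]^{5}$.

By De Moivre: z^n = r^n(cos(nθ) + i sin(nθ))
= 4^5(cos(5*315°) + i sin(5*315°))
= 1024(cos 135° + i sin 135°)
= -512*sqrt(2) + 512*sqrt(2)i


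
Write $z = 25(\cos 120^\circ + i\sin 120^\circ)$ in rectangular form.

a = r cos θ = 25 * -1/2 = -25/2
b = r sin θ = 25 * sqrt(3)/2 = 25*sqrt(3)/2
z = -25/2 + (25*sqrt(3)/2)i


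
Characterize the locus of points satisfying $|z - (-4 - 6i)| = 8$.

|z - z0| = r describes a circle centered at z0 with radius r
Here z0 = -4 - 6i and r = 8
Locus: Circle centered at (-4, -6) with radius 8


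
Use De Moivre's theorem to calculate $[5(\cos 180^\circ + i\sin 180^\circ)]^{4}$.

By De Moivre: z^n = r^n(cos(nθ) + i sin(nθ))
= 5^4(cos(4*180°) + i sin(4*180°))
= 625(cos 0° + i sin 0°)
= 625


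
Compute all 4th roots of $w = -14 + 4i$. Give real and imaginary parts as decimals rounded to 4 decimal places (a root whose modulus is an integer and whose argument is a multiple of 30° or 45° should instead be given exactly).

|w| = sqrt(212) ≈ 14.560220, arg(w) ≈ 164.054604°
Root modulus = sqrt(212)^(1/4) ≈ 1.953404
Root arguments: θ_k = (arg(w) + 360°k)/4 for k = 0, 1, ..., 3
Compute each root as (root modulus)(cos θ_k + i sin θ_k) using full-precision intermediates, then round to 4 decimal places.
Roots: 1.4739 + 1.2819i, -1.2819 + 1.4739i, -1.4739 - 1.2819i, 1.2819 - 1.4739i


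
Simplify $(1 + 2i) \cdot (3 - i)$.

(a1*a2 - b1*b2) + (a1*b2 + b1*a2)i
= (3 - (-2)) + (-1 + 6)i
= 5 + 5i


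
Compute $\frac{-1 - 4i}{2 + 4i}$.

Multiply numerator and denominator by conjugate (2 - 4i):
= (-1 - 4i)(2 - 4i) / (2^2 + 4^2)
= (-18 - 4i) / 20
Divide through by 2: (-9 - 2i) / 10
= -9/10 - (1/5)i


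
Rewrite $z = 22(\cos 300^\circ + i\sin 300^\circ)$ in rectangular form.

a = r cos θ = 22 * 1/2 = 11
b = r sin θ = 22 * -sqrt(3)/2 = -11*sqrt(3)
z = 11 - 11*sqrt(3)i


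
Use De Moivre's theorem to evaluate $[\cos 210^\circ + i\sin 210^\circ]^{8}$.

By De Moivre: z^n = r^n(cos(nθ) + i sin(nθ))
= 1^8(cos(8*210°) + i sin(8*210°))
= 1(cos 240° + i sin 240°)
= -1/2 - (sqrt(3)/2)i


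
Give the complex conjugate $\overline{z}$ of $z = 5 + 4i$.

If z = a + bi, then conjugate(z) = a - bi
conjugate(5 + 4i) = 5 - 4i


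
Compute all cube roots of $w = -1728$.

|w| = 1728, arg(w) = 180°
Root modulus = 1728^(1/3) = 12
Root arguments: θ_k = (180° + 360°k)/3 for k = 0, 1, ..., 2
Roots: 6 + 6*sqrt(3)i, -12, 6 - 6*sqrt(3)i


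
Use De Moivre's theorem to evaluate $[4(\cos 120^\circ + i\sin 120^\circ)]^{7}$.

By De Moivre: z^n = r^n(cos(nθ) + i sin(nθ))
= 4^7(cos(7*120°) + i sin(7*120°))
= 16384(cos 120° + i sin 120°)
= -8192 + 8192*sqrt(3)i


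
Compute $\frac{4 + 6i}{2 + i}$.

Multiply numerator and denominator by conjugate (2 - i):
= (4 + 6i)(2 - i) / (2^2 + 1^2)
= (14 + 8i) / 5
= 14/5 + (8/5)i


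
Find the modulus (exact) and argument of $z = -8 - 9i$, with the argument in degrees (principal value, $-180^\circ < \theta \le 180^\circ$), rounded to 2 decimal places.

|z| = sqrt((-8)^2 + (-9)^2) = sqrt(145)
arg(z) = arctan(b/a) = arctan(-9/-8) (quadrant-adjusted) = -131.63°


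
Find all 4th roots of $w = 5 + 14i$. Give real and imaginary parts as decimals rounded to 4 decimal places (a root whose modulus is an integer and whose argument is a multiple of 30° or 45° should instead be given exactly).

|w| = sqrt(221) ≈ 14.866069, arg(w) ≈ 70.346176°
Root modulus = sqrt(221)^(1/4) ≈ 1.963582
Root arguments: θ_k = (arg(w) + 360°k)/4 for k = 0, 1, ..., 3
Compute each root as (root modulus)(cos θ_k + i sin θ_k) using full-precision intermediates, then round to 4 decimal places.
Roots: 1.8718 + 0.5933i, -0.5933 + 1.8718i, -1.8718 - 0.5933i, 0.5933 - 1.8718i


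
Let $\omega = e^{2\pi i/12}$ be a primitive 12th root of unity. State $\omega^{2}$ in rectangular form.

ω^2 = e^(2πi·2/12) = e^(i·1π/3)
= cos(1π/3) + i sin(1π/3)
= 1/2 + (sqrt(3)/2)i


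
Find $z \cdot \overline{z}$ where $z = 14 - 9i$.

z * conjugate(z) = |z|^2 = a^2 + b^2
= 14^2 + (-9)^2 = 277


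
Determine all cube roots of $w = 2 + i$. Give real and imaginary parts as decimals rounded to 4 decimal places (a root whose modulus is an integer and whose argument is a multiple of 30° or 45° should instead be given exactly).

|w| = sqrt(5) ≈ 2.236068, arg(w) ≈ 26.565051°
Root modulus = sqrt(5)^(1/3) ≈ 1.307660
Root arguments: θ_k = (arg(w) + 360°k)/3 for k = 0, 1, ..., 2
Compute each root as (root modulus)(cos θ_k + i sin θ_k) using full-precision intermediates, then round to 4 decimal places.
Roots: 1.2921 + 0.2013i, -0.8204 + 1.0183i, -0.4717 - 1.2196i


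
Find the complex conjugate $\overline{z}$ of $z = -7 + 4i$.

If z = a + bi, then conjugate(z) = a - bi
conjugate(-7 + 4i) = -7 - 4i


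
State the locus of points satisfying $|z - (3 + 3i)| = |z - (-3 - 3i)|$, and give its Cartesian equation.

|z - z1| = |z - z2| means z is equidistant from z1 and z2,
i.e. the perpendicular bisector of the segment from (3, 3) to (-3, -3) (midpoint (0, 0)).
With z = x + yi, square both sides:
(x - 3)^2 + (y - 3)^2 = (x - (-3))^2 + (y - (-3))^2
The x^2 and y^2 terms cancel: -12x + (-12)y = 18 - 18 = 0
Simplify: x + y = 0
Locus: Perpendicular bisector of the segment from (3, 3) to (-3, -3): the line x + y = 0


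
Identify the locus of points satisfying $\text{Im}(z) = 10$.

Im(z) = y where z = x + yi; the equation y = 10 is satisfied by all points with that y-coordinate
Locus: Horizontal line y = 10


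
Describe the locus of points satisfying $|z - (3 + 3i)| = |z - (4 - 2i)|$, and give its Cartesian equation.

|z - z1| = |z - z2| means z is equidistant from z1 and z2,
i.e. the perpendicular bisector of the segment from (3, 3) to (4, -2) (midpoint (7/2, 1/2)).
With z = x + yi, square both sides:
(x - 3)^2 + (y - 3)^2 = (x - 4)^2 + (y - (-2))^2
The x^2 and y^2 terms cancel: 2x + (-10)y = 20 - 18 = 2
Simplify: x - 5y = 1
Locus: Perpendicular bisector of the segment from (3, 3) to (4, -2): the line x - 5y = 1


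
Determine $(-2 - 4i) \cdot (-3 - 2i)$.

(a1*a2 - b1*b2) + (a1*b2 + b1*a2)i
= (6 - 8) + (4 + 12)i
= -2 + 16i


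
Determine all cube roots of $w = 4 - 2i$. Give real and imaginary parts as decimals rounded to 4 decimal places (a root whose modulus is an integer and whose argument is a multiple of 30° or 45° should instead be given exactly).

|w| = sqrt(20) ≈ 4.472136, arg(w) ≈ 333.434949°
Root modulus = sqrt(20)^(1/3) ≈ 1.647549
Root arguments: θ_k = (arg(w) + 360°k)/3 for k = 0, 1, ..., 2
Compute each root as (root modulus)(cos θ_k + i sin θ_k) using full-precision intermediates, then round to 4 decimal places.
Roots: -0.5943 + 1.5366i, -1.0336 - 1.2830i, 1.6279 - 0.2536i


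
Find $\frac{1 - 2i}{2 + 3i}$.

Multiply numerator and denominator by conjugate (2 - 3i):
= (1 - 2i)(2 - 3i) / (2^2 + 3^2)
= (-4 - 7i) / 13
= -4/13 - (7/13)i


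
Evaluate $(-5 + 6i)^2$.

(a + bi)^2 = a^2 - b^2 + 2abi
= (-5)^2 - 6^2 + 2*(-5)*6i
= -11 - 60i


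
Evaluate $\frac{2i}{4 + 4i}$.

Multiply numerator and denominator by conjugate (4 - 4i):
= (2i)(4 - 4i) / (4^2 + 4^2)
= (8 + 8i) / 32
Divide through by 8: (1 + i) / 4
= 1/4 + (1/4)i


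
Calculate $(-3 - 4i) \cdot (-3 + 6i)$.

(a1*a2 - b1*b2) + (a1*b2 + b1*a2)i
= (9 - (-24)) + (-18 + 12)i
= 33 - 6i


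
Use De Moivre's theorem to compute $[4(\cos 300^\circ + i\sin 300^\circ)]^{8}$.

By De Moivre: z^n = r^n(cos(nθ) + i sin(nθ))
= 4^8(cos(8*300°) + i sin(8*300°))
= 65536(cos 240° + i sin 240°)
= -32768 - 32768*sqrt(3)i


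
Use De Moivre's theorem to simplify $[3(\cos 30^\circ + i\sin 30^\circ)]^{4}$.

By De Moivre: z^n = r^n(cos(nθ) + i sin(nθ))
= 3^4(cos(4*30°) + i sin(4*30°))
= 81(cos 120° + i sin 120°)
= -81/2 + (81*sqrt(3)/2)i


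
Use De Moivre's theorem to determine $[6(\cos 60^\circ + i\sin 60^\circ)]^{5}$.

By De Moivre: z^n = r^n(cos(nθ) + i sin(nθ))
= 6^5(cos(5*60°) + i sin(5*60°))
= 7776(cos 300° + i sin 300°)
= 3888 - 3888*sqrt(3)i


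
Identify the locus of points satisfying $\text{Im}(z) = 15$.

Im(z) = y where z = x + yi; the equation y = 15 is satisfied by all points with that y-coordinate
Locus: Horizontal line y = 15


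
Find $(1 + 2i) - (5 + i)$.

(1 - 5) + (2 - 1)i = -4 + i


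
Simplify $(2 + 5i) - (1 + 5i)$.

(2 - 1) + (5 - 5)i = 1


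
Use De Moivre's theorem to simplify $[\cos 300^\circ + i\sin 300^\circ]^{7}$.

By De Moivre: z^n = r^n(cos(nθ) + i sin(nθ))
= 1^7(cos(7*300°) + i sin(7*300°))
= 1(cos 300° + i sin 300°)
= 1/2 - (sqrt(3)/2)i


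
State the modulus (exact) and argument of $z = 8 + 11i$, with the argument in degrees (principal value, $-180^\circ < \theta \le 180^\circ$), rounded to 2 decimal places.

|z| = sqrt(8^2 + 11^2) = sqrt(185)
arg(z) = arctan(b/a) = arctan(11/8) (quadrant-adjusted) = 53.97°


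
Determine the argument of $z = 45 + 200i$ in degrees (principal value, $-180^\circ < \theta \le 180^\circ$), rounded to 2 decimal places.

θ = arctan(b/a) = arctan(200/45) (quadrant-adjusted) = 77.32°


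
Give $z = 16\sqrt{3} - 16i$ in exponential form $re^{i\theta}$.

r = |z| = sqrt((16*sqrt(3))^2 + (-16)^2) = sqrt(768 + 256) = sqrt(1024) = 32
θ = arctan(b/a) = arctan(-16/27.7128) (quadrant-adjusted) = -30° = -π/6
z = 32e^(-i*π/6)


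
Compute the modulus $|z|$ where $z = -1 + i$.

|z| = sqrt(a^2 + b^2) = sqrt((-1)^2 + 1^2) = sqrt(2) = sqrt(2)


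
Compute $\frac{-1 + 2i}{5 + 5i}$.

Multiply numerator and denominator by conjugate (5 - 5i):
= (-1 + 2i)(5 - 5i) / (5^2 + 5^2)
= (5 + 15i) / 50
Divide through by 5: (1 + 3i) / 10
= 1/10 + (3/10)i


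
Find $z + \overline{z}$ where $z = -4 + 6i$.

z + conjugate(z) = (a + bi) + (a - bi) = 2a
= 2 * (-4) = -8


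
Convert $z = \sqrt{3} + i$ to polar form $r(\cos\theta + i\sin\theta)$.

r = |z| = sqrt(a^2 + b^2) = sqrt((sqrt(3))^2 + (1)^2) = sqrt(3 + 1) = sqrt(4) = 2
θ = arctan(b/a) = arctan(1/1.7321) (quadrant-adjusted) = 30°
z = 2(cos 30° + i sin 30°)


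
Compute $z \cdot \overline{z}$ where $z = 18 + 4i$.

z * conjugate(z) = |z|^2 = a^2 + b^2
= 18^2 + 4^2 = 340


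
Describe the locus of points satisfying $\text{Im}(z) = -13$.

Im(z) = y where z = x + yi; the equation y = -13 is satisfied by all points with that y-coordinate
Locus: Horizontal line y = -13


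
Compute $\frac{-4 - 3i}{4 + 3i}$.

Multiply numerator and denominator by conjugate (4 - 3i):
= (-4 - 3i)(4 - 3i) / (4^2 + 3^2)
= (-25) / 25
= -1


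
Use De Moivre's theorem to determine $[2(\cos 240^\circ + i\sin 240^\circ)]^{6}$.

By De Moivre: z^n = r^n(cos(nθ) + i sin(nθ))
= 2^6(cos(6*240°) + i sin(6*240°))
= 64(cos 0° + i sin 0°)
= 64


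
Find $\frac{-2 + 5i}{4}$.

Divisor is real, so divide each part by 4:
= -1/2 + (5/4)i


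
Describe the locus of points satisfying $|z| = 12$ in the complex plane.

|z| = 12 means sqrt(x^2 + y^2) = 12
This is a circle of radius 12 centered at the origin


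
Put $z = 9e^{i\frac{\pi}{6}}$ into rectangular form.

a = r cos θ = 9 * sqrt(3)/2 = 9*sqrt(3)/2
b = r sin θ = 9 * 1/2 = 9/2
z = 9*sqrt(3)/2 + (9/2)i


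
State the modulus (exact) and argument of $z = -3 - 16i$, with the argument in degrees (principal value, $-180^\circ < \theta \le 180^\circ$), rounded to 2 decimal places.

|z| = sqrt((-3)^2 + (-16)^2) = sqrt(265)
arg(z) = arctan(b/a) = arctan(-16/-3) (quadrant-adjusted) = -100.62°


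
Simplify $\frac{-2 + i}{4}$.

Divisor is real, so divide each part by 4:
= -1/2 + (1/4)i


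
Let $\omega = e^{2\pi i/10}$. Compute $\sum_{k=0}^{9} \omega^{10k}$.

Since 10 divides 10, ω^10 = (ω^10)^1 = 1^1 = 1, so every term is 1.
Sum = 10 · 1 = 10


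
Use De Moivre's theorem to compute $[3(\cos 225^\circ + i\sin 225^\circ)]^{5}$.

By De Moivre: z^n = r^n(cos(nθ) + i sin(nθ))
= 3^5(cos(5*225°) + i sin(5*225°))
= 243(cos 45° + i sin 45°)
= 243*sqrt(2)/2 + (243*sqrt(2)/2)i


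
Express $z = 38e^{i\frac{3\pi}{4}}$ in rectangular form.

a = r cos θ = 38 * -sqrt(2)/2 = -19*sqrt(2)
b = r sin θ = 38 * sqrt(2)/2 = 19*sqrt(2)
z = -19*sqrt(2) + 19*sqrt(2)i


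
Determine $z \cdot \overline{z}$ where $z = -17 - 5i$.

z * conjugate(z) = |z|^2 = a^2 + b^2
= (-17)^2 + (-5)^2 = 314


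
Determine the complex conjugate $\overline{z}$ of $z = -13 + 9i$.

If z = a + bi, then conjugate(z) = a - bi
conjugate(-13 + 9i) = -13 - 9i


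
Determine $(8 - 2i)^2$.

(a + bi)^2 = a^2 - b^2 + 2abi
= 8^2 - (-2)^2 + 2*8*(-2)i
= 60 - 32i


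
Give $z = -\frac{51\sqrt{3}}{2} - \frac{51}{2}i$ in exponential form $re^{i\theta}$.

r = |z| = sqrt((-51*sqrt(3)/2)^2 + (-51/2)^2) = sqrt(7803/4 + 2601/4) = sqrt(2601) = 51
θ = arctan(b/a) = arctan(-25.5/-44.1673) (quadrant-adjusted) = 210° = 7π/6
z = 51e^(i*7π/6)


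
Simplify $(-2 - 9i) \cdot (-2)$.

(a1*a2 - b1*b2) + (a1*b2 + b1*a2)i
= (4 - 0) + (0 + 18)i
= 4 + 18i


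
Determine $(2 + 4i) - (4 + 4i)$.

(2 - 4) + (4 - 4)i = -2


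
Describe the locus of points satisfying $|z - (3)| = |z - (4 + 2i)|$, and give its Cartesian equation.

|z - z1| = |z - z2| means z is equidistant from z1 and z2,
i.e. the perpendicular bisector of the segment from (3, 0) to (4, 2) (midpoint (7/2, 1)).
With z = x + yi, square both sides:
(x - 3)^2 + (y - 0)^2 = (x - 4)^2 + (y - 2)^2
The x^2 and y^2 terms cancel: 2x + 4y = 20 - 9 = 11
Simplify: 2x + 4y = 11
Locus: Perpendicular bisector of the segment from (3, 0) to (4, 2): the line 2x + 4y = 11


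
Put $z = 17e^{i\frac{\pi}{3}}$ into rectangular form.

a = r cos θ = 17 * 1/2 = 17/2
b = r sin θ = 17 * sqrt(3)/2 = 17*sqrt(3)/2
z = 17/2 + (17*sqrt(3)/2)i


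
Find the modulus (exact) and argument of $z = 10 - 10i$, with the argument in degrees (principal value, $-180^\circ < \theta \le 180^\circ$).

|z| = sqrt(10^2 + (-10)^2) = sqrt(200)
arg(z) = arctan(b/a) = arctan(-10/10) (quadrant-adjusted) = -45°


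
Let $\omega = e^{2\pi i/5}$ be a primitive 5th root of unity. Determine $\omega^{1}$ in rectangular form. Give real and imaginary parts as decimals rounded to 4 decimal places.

ω^1 = e^(2πi·1/5) = e^(i·2π/5)
= cos(2π/5) + i sin(2π/5)
= 0.3090 + 0.9511i


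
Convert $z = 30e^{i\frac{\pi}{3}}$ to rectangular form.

a = r cos θ = 30 * 1/2 = 15
b = r sin θ = 30 * sqrt(3)/2 = 15*sqrt(3)
z = 15 + 15*sqrt(3)i


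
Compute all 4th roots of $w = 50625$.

|w| = 50625, arg(w) = 0°
Root modulus = 50625^(1/4) = 15
Root arguments: θ_k = (0° + 360°k)/4 for k = 0, 1, ..., 3
Roots: 15, 15i, -15, -15i


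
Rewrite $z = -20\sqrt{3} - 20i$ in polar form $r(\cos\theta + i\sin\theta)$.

r = |z| = sqrt(a^2 + b^2) = sqrt((-20*sqrt(3))^2 + (-20)^2) = sqrt(1200 + 400) = sqrt(1600) = 40
θ = arctan(b/a) = arctan(-20/-34.641) (quadrant-adjusted) = 210°
z = 40(cos 210° + i sin 210°)


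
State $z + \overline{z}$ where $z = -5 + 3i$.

z + conjugate(z) = (a + bi) + (a - bi) = 2a
= 2 * (-5) = -10


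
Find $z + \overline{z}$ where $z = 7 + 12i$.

z + conjugate(z) = (a + bi) + (a - bi) = 2a
= 2 * 7 = 14


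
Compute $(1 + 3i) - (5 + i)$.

(1 - 5) + (3 - 1)i = -4 + 2i


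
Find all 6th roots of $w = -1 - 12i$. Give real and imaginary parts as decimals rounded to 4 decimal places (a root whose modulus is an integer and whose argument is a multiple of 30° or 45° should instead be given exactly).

|w| = sqrt(145) ≈ 12.041595, arg(w) ≈ 265.236358°
Root modulus = sqrt(145)^(1/6) ≈ 1.513959
Root arguments: θ_k = (arg(w) + 360°k)/6 for k = 0, 1, ..., 5
Compute each root as (root modulus)(cos θ_k + i sin θ_k) using full-precision intermediates, then round to 4 decimal places.
Roots: 1.0853 + 1.0556i, -0.3715 + 1.4677i, -1.4568 + 0.4121i, -1.0853 - 1.0556i, 0.3715 - 1.4677i, 1.4568 - 0.4121i


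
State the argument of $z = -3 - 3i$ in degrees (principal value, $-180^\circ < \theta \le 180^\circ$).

θ = arctan(b/a) = arctan(-3/-3) (quadrant-adjusted) = -135°


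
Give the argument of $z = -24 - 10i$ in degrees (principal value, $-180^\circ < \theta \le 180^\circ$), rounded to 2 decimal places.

θ = arctan(b/a) = arctan(-10/-24) (quadrant-adjusted) = -157.38°


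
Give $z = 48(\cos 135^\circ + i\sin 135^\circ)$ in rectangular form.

a = r cos θ = 48 * -sqrt(2)/2 = -24*sqrt(2)
b = r sin θ = 48 * sqrt(2)/2 = 24*sqrt(2)
z = -24*sqrt(2) + 24*sqrt(2)i


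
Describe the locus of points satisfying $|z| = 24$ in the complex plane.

|z| = 24 means sqrt(x^2 + y^2) = 24
This is a circle of radius 24 centered at the origin


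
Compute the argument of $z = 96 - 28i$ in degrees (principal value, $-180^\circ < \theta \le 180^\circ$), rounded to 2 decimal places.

θ = arctan(b/a) = arctan(-28/96) (quadrant-adjusted) = -16.26°


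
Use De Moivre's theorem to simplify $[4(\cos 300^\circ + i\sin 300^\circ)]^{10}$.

By De Moivre: z^n = r^n(cos(nθ) + i sin(nθ))
= 4^10(cos(10*300°) + i sin(10*300°))
= 1048576(cos 120° + i sin 120°)
= -524288 + 524288*sqrt(3)i


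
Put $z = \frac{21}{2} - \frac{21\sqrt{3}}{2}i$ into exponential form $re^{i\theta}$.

r = |z| = sqrt((21/2)^2 + (-21*sqrt(3)/2)^2) = sqrt(441/4 + 1323/4) = sqrt(441) = 21
θ = arctan(b/a) = arctan(-18.1865/10.5) (quadrant-adjusted) = -60° = -π/3
z = 21e^(-i*π/3)


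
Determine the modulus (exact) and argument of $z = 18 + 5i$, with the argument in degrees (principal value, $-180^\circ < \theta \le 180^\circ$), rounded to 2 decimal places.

|z| = sqrt(18^2 + 5^2) = sqrt(349)
arg(z) = arctan(b/a) = arctan(5/18) (quadrant-adjusted) = 15.52°


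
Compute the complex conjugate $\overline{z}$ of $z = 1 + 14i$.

If z = a + bi, then conjugate(z) = a - bi
conjugate(1 + 14i) = 1 - 14i


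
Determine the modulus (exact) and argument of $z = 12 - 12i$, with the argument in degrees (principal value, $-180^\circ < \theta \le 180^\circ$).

|z| = sqrt(12^2 + (-12)^2) = sqrt(288)
arg(z) = arctan(b/a) = arctan(-12/12) (quadrant-adjusted) = -45°


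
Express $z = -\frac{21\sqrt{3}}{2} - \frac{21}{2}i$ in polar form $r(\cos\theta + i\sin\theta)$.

r = |z| = sqrt(a^2 + b^2) = sqrt((-21*sqrt(3)/2)^2 + (-21/2)^2) = sqrt(1323/4 + 441/4) = sqrt(441) = 21
θ = arctan(b/a) = arctan(-10.5/-18.1865) (quadrant-adjusted) = 210°
z = 21(cos 210° + i sin 210°)


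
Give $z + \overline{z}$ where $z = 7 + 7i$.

z + conjugate(z) = (a + bi) + (a - bi) = 2a
= 2 * 7 = 14


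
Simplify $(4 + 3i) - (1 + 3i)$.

(4 - 1) + (3 - 3)i = 3


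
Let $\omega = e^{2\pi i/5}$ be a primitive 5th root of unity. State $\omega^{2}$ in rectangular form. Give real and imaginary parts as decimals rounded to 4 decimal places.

ω^2 = e^(2πi·2/5) = e^(i·4π/5)
= cos(4π/5) + i sin(4π/5)
= -0.8090 + 0.5878i


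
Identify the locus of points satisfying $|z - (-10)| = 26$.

|z - z0| = r describes a circle centered at z0 with radius r
Here z0 = -10 and r = 26
Locus: Circle centered at (-10, 0) with radius 26


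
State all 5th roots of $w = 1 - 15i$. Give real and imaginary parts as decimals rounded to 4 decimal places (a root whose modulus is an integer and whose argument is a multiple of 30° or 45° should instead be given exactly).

|w| = sqrt(226) ≈ 15.033296, arg(w) ≈ 273.814075°
Root modulus = sqrt(226)^(1/5) ≈ 1.719534
Root arguments: θ_k = (arg(w) + 360°k)/5 for k = 0, 1, ..., 4
Compute each root as (root modulus)(cos θ_k + i sin θ_k) using full-precision intermediates, then round to 4 decimal places.
Roots: 0.9921 + 1.4045i, -1.0291 + 1.3776i, -1.6282 - 0.5531i, 0.0229 - 1.7194i, 1.6423 - 0.5095i


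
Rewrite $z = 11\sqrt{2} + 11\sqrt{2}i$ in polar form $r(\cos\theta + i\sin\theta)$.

r = |z| = sqrt(a^2 + b^2) = sqrt((11*sqrt(2))^2 + (11*sqrt(2))^2) = sqrt(242 + 242) = sqrt(484) = 22
θ = arctan(b/a) = arctan(15.5563/15.5563) (quadrant-adjusted) = 45°
z = 22(cos 45° + i sin 45°)


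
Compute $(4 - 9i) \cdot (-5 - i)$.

(a1*a2 - b1*b2) + (a1*b2 + b1*a2)i
= (-20 - 9) + (-4 + 45)i
= -29 + 41i


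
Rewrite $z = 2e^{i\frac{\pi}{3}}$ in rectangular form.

a = r cos θ = 2 * 1/2 = 1
b = r sin θ = 2 * sqrt(3)/2 = sqrt(3)
z = 1 + sqrt(3)i


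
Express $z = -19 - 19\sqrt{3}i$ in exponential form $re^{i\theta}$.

r = |z| = sqrt((-19)^2 + (-19*sqrt(3))^2) = sqrt(361 + 1083) = sqrt(1444) = 38
θ = arctan(b/a) = arctan(-32.909/-19) (quadrant-adjusted) = 240° = 4π/3
z = 38e^(i*4π/3)


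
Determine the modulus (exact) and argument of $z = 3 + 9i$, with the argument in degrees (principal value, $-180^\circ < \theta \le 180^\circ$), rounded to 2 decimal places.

|z| = sqrt(3^2 + 9^2) = sqrt(90)
arg(z) = arctan(b/a) = arctan(9/3) (quadrant-adjusted) = 71.57°


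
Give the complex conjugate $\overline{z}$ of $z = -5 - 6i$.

If z = a + bi, then conjugate(z) = a - bi
conjugate(-5 - 6i) = -5 + 6i


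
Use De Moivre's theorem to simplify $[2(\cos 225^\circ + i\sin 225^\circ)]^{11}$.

By De Moivre: z^n = r^n(cos(nθ) + i sin(nθ))
= 2^11(cos(11*225°) + i sin(11*225°))
= 2048(cos 315° + i sin 315°)
= 1024*sqrt(2) - 1024*sqrt(2)i


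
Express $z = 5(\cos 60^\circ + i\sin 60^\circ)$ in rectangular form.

a = r cos θ = 5 * 1/2 = 5/2
b = r sin θ = 5 * sqrt(3)/2 = 5*sqrt(3)/2
z = 5/2 + (5*sqrt(3)/2)i


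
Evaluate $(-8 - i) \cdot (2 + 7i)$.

(a1*a2 - b1*b2) + (a1*b2 + b1*a2)i
= (-16 - (-7)) + (-56 + (-2))i
= -9 - 58i


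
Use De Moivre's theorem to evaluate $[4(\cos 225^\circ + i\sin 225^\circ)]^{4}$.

By De Moivre: z^n = r^n(cos(nθ) + i sin(nθ))
= 4^4(cos(4*225°) + i sin(4*225°))
= 256(cos 180° + i sin 180°)
= -256


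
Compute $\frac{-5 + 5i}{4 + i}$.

Multiply numerator and denominator by conjugate (4 - i):
= (-5 + 5i)(4 - i) / (4^2 + 1^2)
= (-15 + 25i) / 17
= -15/17 + (25/17)i


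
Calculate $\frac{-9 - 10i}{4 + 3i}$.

Multiply numerator and denominator by conjugate (4 - 3i):
= (-9 - 10i)(4 - 3i) / (4^2 + 3^2)
= (-66 - 13i) / 25
= -66/25 - (13/25)i


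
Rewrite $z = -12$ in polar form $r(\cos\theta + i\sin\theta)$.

r = |z| = sqrt(a^2 + b^2) = sqrt((-12)^2 + (0)^2) = sqrt(144 + 0) = sqrt(144) = 12
b = 0 and a < 0, so z lies on the negative real axis: θ = 180°
z = 12(cos 180° + i sin 180°)


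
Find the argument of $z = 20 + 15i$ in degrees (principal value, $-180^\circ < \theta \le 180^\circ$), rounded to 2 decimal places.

θ = arctan(b/a) = arctan(15/20) (quadrant-adjusted) = 36.87°


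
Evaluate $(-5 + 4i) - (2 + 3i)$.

(-5 - 2) + (4 - 3)i = -7 + i


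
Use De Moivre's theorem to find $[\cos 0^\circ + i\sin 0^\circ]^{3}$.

By De Moivre: z^n = r^n(cos(nθ) + i sin(nθ))
= 1^3(cos(3*0°) + i sin(3*0°))
= 1(cos 0° + i sin 0°)
= 1


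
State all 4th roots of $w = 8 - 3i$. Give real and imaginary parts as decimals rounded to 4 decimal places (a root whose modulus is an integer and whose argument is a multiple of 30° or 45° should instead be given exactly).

|w| = sqrt(73) ≈ 8.544004, arg(w) ≈ 339.443955°
Root modulus = sqrt(73)^(1/4) ≈ 1.709682
Root arguments: θ_k = (arg(w) + 360°k)/4 for k = 0, 1, ..., 3
Compute each root as (root modulus)(cos θ_k + i sin θ_k) using full-precision intermediates, then round to 4 decimal places.
Roots: 0.1531 + 1.7028i, -1.7028 + 0.1531i, -0.1531 - 1.7028i, 1.7028 - 0.1531i


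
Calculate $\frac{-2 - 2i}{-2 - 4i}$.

Multiply numerator and denominator by conjugate (-2 + 4i):
= (-2 - 2i)(-2 + 4i) / ((-2)^2 + (-4)^2)
= (12 - 4i) / 20
Divide through by 4: (3 - i) / 5
= 3/5 - (1/5)i


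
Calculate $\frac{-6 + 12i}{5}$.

Divisor is real, so divide each part by 5:
= -6/5 + (12/5)i


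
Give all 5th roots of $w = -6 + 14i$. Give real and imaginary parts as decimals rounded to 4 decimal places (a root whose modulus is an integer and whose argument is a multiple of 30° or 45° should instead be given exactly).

|w| = sqrt(232) ≈ 15.231546, arg(w) ≈ 113.198591°
Root modulus = sqrt(232)^(1/5) ≈ 1.724046
Root arguments: θ_k = (arg(w) + 360°k)/5 for k = 0, 1, ..., 4
Compute each root as (root modulus)(cos θ_k + i sin θ_k) using full-precision intermediates, then round to 4 decimal places.
Roots: 1.5912 + 0.6636i, -0.1395 + 1.7184i, -1.6774 + 0.3984i, -0.8972 - 1.4722i, 1.1229 - 1.3082i


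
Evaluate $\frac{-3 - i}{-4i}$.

Multiply numerator and denominator by conjugate (4i):
= (-3 - i)(4i) / (0^2 + (-4)^2)
= (4 - 12i) / 16
Divide through by 4: (1 - 3i) / 4
= 1/4 - (3/4)i


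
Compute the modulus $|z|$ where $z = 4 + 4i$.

|z| = sqrt(a^2 + b^2) = sqrt(4^2 + 4^2) = sqrt(32) = sqrt(32)


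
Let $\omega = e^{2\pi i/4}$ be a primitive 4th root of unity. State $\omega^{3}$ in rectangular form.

ω^3 = e^(2πi·3/4) = e^(i·3π/2)
= cos(3π/2) + i sin(3π/2)
= -i


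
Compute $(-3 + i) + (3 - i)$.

(-3 + 3) + (1 + (-1))i = 0


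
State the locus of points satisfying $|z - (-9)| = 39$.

|z - z0| = r describes a circle centered at z0 with radius r
Here z0 = -9 and r = 39
Locus: Circle centered at (-9, 0) with radius 39


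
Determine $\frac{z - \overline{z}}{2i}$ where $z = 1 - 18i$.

z - conjugate(z) = 2bi
(z - conjugate(z))/(2i) = 2bi/(2i) = b = -18


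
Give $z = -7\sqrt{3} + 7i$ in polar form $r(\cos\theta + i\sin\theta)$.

r = |z| = sqrt(a^2 + b^2) = sqrt((-7*sqrt(3))^2 + (7)^2) = sqrt(147 + 49) = sqrt(196) = 14
θ = arctan(b/a) = arctan(7/-12.1244) (quadrant-adjusted) = 150°
z = 14(cos 150° + i sin 150°)


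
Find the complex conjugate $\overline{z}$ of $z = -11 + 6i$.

If z = a + bi, then conjugate(z) = a - bi
conjugate(-11 + 6i) = -11 - 6i


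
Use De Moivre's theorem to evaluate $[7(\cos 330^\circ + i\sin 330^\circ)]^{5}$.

By De Moivre: z^n = r^n(cos(nθ) + i sin(nθ))
= 7^5(cos(5*330°) + i sin(5*330°))
= 16807(cos 210° + i sin 210°)
= -16807*sqrt(3)/2 - (16807/2)i


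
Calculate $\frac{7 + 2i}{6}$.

Divisor is real, so divide each part by 6:
= 7/6 + (1/3)i


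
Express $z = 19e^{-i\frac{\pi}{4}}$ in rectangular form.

a = r cos θ = 19 * sqrt(2)/2 = 19*sqrt(2)/2
b = r sin θ = 19 * -sqrt(2)/2 = -19*sqrt(2)/2
z = 19*sqrt(2)/2 - (19*sqrt(2)/2)i


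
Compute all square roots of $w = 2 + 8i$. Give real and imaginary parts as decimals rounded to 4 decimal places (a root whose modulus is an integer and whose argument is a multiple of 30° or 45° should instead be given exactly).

|w| = sqrt(68) ≈ 8.246211, arg(w) ≈ 75.963757°
Root modulus = sqrt(68)^(1/2) ≈ 2.871622
Root arguments: θ_k = (arg(w) + 360°k)/2 for k = 0, 1, ..., 1
Compute each root as (root modulus)(cos θ_k + i sin θ_k) using full-precision intermediates, then round to 4 decimal places.
Roots: 2.2634 + 1.7672i, -2.2634 - 1.7672i


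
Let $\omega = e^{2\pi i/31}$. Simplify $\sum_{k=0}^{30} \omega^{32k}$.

Let ζ = ω^32 = e^(2πi·32/31). Since 31 ∤ 32, ζ ≠ 1.
Sum = Σ_{k=0}^{30} ζ^k = (ζ^31 - 1)/(ζ - 1) = (ω^{32·31} - 1)/(ζ - 1) = (1 - 1)/(ζ - 1) = 0


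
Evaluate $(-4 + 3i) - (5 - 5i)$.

(-4 - 5) + (3 - (-5))i = -9 + 8i


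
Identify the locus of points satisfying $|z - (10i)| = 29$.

|z - z0| = r describes a circle centered at z0 with radius r
Here z0 = 10i and r = 29
Locus: Circle centered at (0, 10) with radius 29


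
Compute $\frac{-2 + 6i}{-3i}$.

Multiply numerator and denominator by conjugate (3i):
= (-2 + 6i)(3i) / (0^2 + (-3)^2)
= (-18 - 6i) / 9
Divide through by 3: (-6 - 2i) / 3
= -2 - (2/3)i


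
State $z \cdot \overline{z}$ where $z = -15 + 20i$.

z * conjugate(z) = |z|^2 = a^2 + b^2
= (-15)^2 + 20^2 = 625


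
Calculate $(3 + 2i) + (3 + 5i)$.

(3 + 3) + (2 + 5)i = 6 + 7i


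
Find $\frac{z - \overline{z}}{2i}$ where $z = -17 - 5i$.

z - conjugate(z) = 2bi
(z - conjugate(z))/(2i) = 2bi/(2i) = b = -5


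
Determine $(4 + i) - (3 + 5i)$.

(4 - 3) + (1 - 5)i = 1 - 4i


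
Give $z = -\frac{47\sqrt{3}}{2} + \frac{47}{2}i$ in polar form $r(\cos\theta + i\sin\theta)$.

r = |z| = sqrt(a^2 + b^2) = sqrt((-47*sqrt(3)/2)^2 + (47/2)^2) = sqrt(6627/4 + 2209/4) = sqrt(2209) = 47
θ = arctan(b/a) = arctan(23.5/-40.7032) (quadrant-adjusted) = 150°
z = 47(cos 150° + i sin 150°)


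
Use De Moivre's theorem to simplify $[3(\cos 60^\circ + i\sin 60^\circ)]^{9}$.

By De Moivre: z^n = r^n(cos(nθ) + i sin(nθ))
= 3^9(cos(9*60°) + i sin(9*60°))
= 19683(cos 180° + i sin 180°)
= -19683


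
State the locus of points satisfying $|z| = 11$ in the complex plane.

|z| = 11 means sqrt(x^2 + y^2) = 11
This is a circle of radius 11 centered at the origin


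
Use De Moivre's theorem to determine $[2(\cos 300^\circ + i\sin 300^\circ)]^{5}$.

By De Moivre: z^n = r^n(cos(nθ) + i sin(nθ))
= 2^5(cos(5*300°) + i sin(5*300°))
= 32(cos 60° + i sin 60°)
= 16 + 16*sqrt(3)i


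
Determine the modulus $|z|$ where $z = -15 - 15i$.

|z| = sqrt(a^2 + b^2) = sqrt((-15)^2 + (-15)^2) = sqrt(450) = sqrt(450)


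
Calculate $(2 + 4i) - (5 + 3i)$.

(2 - 5) + (4 - 3)i = -3 + i


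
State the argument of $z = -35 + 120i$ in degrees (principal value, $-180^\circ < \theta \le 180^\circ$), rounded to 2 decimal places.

θ = arctan(b/a) = arctan(120/-35) (quadrant-adjusted) = 106.26°


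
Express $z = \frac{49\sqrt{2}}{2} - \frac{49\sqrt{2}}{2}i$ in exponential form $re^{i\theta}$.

r = |z| = sqrt((49*sqrt(2)/2)^2 + (-49*sqrt(2)/2)^2) = sqrt(2401/2 + 2401/2) = sqrt(2401) = 49
θ = arctan(b/a) = arctan(-34.6482/34.6482) (quadrant-adjusted) = -45° = -π/4
z = 49e^(-i*π/4)


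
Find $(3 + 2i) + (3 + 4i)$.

(3 + 3) + (2 + 4)i = 6 + 6i


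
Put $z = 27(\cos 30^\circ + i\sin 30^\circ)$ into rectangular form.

a = r cos θ = 27 * sqrt(3)/2 = 27*sqrt(3)/2
b = r sin θ = 27 * 1/2 = 27/2
z = 27*sqrt(3)/2 + (27/2)i


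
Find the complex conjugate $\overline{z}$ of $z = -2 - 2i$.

If z = a + bi, then conjugate(z) = a - bi
conjugate(-2 - 2i) = -2 + 2i


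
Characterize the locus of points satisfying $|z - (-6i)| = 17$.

|z - z0| = r describes a circle centered at z0 with radius r
Here z0 = -6i and r = 17
Locus: Circle centered at (0, -6) with radius 17


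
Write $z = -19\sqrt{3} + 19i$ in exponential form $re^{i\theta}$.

r = |z| = sqrt((-19*sqrt(3))^2 + (19)^2) = sqrt(1083 + 361) = sqrt(1444) = 38
θ = arctan(b/a) = arctan(19/-32.909) (quadrant-adjusted) = 150° = 5π/6
z = 38e^(i*5π/6)


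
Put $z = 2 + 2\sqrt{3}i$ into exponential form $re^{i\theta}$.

r = |z| = sqrt((2)^2 + (2*sqrt(3))^2) = sqrt(4 + 12) = sqrt(16) = 4
θ = arctan(b/a) = arctan(3.4641/2) (quadrant-adjusted) = 60° = π/3
z = 4e^(i*π/3)


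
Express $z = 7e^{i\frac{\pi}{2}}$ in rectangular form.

a = r cos θ = 7 * 0 = 0
b = r sin θ = 7 * 1 = 7
z = 7i


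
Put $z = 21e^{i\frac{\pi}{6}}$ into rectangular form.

a = r cos θ = 21 * sqrt(3)/2 = 21*sqrt(3)/2
b = r sin θ = 21 * 1/2 = 21/2
z = 21*sqrt(3)/2 + (21/2)i


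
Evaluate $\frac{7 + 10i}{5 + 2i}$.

Multiply numerator and denominator by conjugate (5 - 2i):
= (7 + 10i)(5 - 2i) / (5^2 + 2^2)
= (55 + 36i) / 29
= 55/29 + (36/29)i


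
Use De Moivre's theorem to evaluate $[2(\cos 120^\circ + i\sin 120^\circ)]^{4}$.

By De Moivre: z^n = r^n(cos(nθ) + i sin(nθ))
= 2^4(cos(4*120°) + i sin(4*120°))
= 16(cos 120° + i sin 120°)
= -8 + 8*sqrt(3)i


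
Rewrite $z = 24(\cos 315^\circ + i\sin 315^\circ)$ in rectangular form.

a = r cos θ = 24 * sqrt(2)/2 = 12*sqrt(2)
b = r sin θ = 24 * -sqrt(2)/2 = -12*sqrt(2)
z = 12*sqrt(2) - 12*sqrt(2)i


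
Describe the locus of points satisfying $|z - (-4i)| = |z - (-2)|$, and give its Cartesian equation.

|z - z1| = |z - z2| means z is equidistant from z1 and z2,
i.e. the perpendicular bisector of the segment from (0, -4) to (-2, 0) (midpoint (-1, -2)).
With z = x + yi, square both sides:
(x - 0)^2 + (y - (-4))^2 = (x - (-2))^2 + (y - 0)^2
The x^2 and y^2 terms cancel: -4x + 8y = 4 - 16 = -12
Simplify: x - 2y = 3
Locus: Perpendicular bisector of the segment from (0, -4) to (-2, 0): the line x - 2y = 3


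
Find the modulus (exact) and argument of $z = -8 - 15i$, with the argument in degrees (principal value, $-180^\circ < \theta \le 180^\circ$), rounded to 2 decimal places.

|z| = sqrt((-8)^2 + (-15)^2) = 17
arg(z) = arctan(b/a) = arctan(-15/-8) (quadrant-adjusted) = -118.07°


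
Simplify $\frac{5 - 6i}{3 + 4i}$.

Multiply numerator and denominator by conjugate (3 - 4i):
= (5 - 6i)(3 - 4i) / (3^2 + 4^2)
= (-9 - 38i) / 25
= -9/25 - (38/25)i


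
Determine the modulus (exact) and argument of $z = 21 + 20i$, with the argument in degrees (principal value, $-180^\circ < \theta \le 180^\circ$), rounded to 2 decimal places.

|z| = sqrt(21^2 + 20^2) = 29
arg(z) = arctan(b/a) = arctan(20/21) (quadrant-adjusted) = 43.60°


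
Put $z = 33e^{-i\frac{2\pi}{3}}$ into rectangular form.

a = r cos θ = 33 * -1/2 = -33/2
b = r sin θ = 33 * -sqrt(3)/2 = -33*sqrt(3)/2
z = -33/2 - (33*sqrt(3)/2)i


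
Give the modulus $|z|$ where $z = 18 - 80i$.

|z| = sqrt(a^2 + b^2) = sqrt(18^2 + (-80)^2) = sqrt(6724) = 82


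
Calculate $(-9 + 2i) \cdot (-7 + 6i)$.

(a1*a2 - b1*b2) + (a1*b2 + b1*a2)i
= (63 - 12) + (-54 + (-14))i
= 51 - 68i


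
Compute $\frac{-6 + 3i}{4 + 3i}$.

Multiply numerator and denominator by conjugate (4 - 3i):
= (-6 + 3i)(4 - 3i) / (4^2 + 3^2)
= (-15 + 30i) / 25
Divide through by 5: (-3 + 6i) / 5
= -3/5 + (6/5)i


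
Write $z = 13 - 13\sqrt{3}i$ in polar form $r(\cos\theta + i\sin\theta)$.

r = |z| = sqrt(a^2 + b^2) = sqrt((13)^2 + (-13*sqrt(3))^2) = sqrt(169 + 507) = sqrt(676) = 26
θ = arctan(b/a) = arctan(-22.5167/13) (quadrant-adjusted) = 300°
z = 26(cos 300° + i sin 300°)


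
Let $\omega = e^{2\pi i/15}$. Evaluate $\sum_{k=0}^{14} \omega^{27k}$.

Let ζ = ω^27 = e^(2πi·27/15). Since 15 ∤ 27, ζ ≠ 1.
Sum = Σ_{k=0}^{14} ζ^k = (ζ^15 - 1)/(ζ - 1) = (ω^{27·15} - 1)/(ζ - 1) = (1 - 1)/(ζ - 1) = 0


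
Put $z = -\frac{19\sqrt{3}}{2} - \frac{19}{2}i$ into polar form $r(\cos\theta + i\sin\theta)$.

r = |z| = sqrt(a^2 + b^2) = sqrt((-19*sqrt(3)/2)^2 + (-19/2)^2) = sqrt(1083/4 + 361/4) = sqrt(361) = 19
θ = arctan(b/a) = arctan(-9.5/-16.4545) (quadrant-adjusted) = 210°
z = 19(cos 210° + i sin 210°)


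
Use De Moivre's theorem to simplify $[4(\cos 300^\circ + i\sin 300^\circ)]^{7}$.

By De Moivre: z^n = r^n(cos(nθ) + i sin(nθ))
= 4^7(cos(7*300°) + i sin(7*300°))
= 16384(cos 300° + i sin 300°)
= 8192 - 8192*sqrt(3)i


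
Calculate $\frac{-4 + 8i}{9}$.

Divisor is real, so divide each part by 9:
= -4/9 + (8/9)i


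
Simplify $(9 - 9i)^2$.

(a + bi)^2 = a^2 - b^2 + 2abi
= 9^2 - (-9)^2 + 2*9*(-9)i
= -162i


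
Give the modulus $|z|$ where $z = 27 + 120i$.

|z| = sqrt(a^2 + b^2) = sqrt(27^2 + 120^2) = sqrt(15129) = 123


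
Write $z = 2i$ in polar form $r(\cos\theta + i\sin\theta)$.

r = |z| = sqrt(a^2 + b^2) = sqrt((0)^2 + (2)^2) = sqrt(0 + 4) = sqrt(4) = 2
a = 0 and b > 0, so z lies on the positive imaginary axis: θ = 90°
z = 2(cos 90° + i sin 90°)


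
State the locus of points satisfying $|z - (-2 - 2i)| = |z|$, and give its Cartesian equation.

|z - z1| = |z - z2| means z is equidistant from z1 and z2,
i.e. the perpendicular bisector of the segment from (-2, -2) to (0, 0) (midpoint (-1, -1)).
With z = x + yi, square both sides:
(x - (-2))^2 + (y - (-2))^2 = (x - 0)^2 + (y - 0)^2
The x^2 and y^2 terms cancel: 4x + 4y = 0 - 8 = -8
Simplify: x + y = -2
Locus: Perpendicular bisector of the segment from (-2, -2) to (0, 0): the line x + y = -2


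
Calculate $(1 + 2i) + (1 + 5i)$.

(1 + 1) + (2 + 5)i = 2 + 7i


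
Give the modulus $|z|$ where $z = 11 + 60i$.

|z| = sqrt(a^2 + b^2) = sqrt(11^2 + 60^2) = sqrt(3721) = 61


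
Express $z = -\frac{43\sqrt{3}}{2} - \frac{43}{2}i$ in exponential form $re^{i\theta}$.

r = |z| = sqrt((-43*sqrt(3)/2)^2 + (-43/2)^2) = sqrt(5547/4 + 1849/4) = sqrt(1849) = 43
θ = arctan(b/a) = arctan(-21.5/-37.2391) (quadrant-adjusted) = 210° = 7π/6
z = 43e^(i*7π/6)
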